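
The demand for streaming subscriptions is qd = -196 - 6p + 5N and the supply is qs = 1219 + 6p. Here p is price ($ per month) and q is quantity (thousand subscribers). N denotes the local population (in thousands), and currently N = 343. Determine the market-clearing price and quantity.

p* = 25, q* = 1369

With N = 343, demand is qd = 1519 - 6p.
Set qd = qs: 1519 - 6p = 1219 + 6p, so 300 = 12p and p* = 25.
Plugging p* into demand: q* = 1519 - 6(25) = 1369.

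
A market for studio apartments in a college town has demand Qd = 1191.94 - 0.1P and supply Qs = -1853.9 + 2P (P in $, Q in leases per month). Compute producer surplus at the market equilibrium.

Set Qd = Qs: 1191.94 - 0.1P = -1853.9 + 2P, so 3045.84 = 2.1P and P* = 1450.4.
From the demand curve, Q* = 1191.94 - 0.1(1450.4) = 1046.9.
Supply choke price (Qs = 0): P = 926.95. Producer surplus = ½ × (1450.4 - 926.95) × 1046.9 = 273999.9025.

Producer surplus = 273999.9025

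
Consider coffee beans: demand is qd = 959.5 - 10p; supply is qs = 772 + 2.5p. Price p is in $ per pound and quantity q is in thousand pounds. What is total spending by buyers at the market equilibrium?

The market clears where 959.5 - 10p = 772 + 2.5p. Rearranging, 12.5p = 187.5, hence p* = 15.
Substitute back: q* = 959.5 - 10(15) = 809.5.
Total spending by buyers = p* × q* = 15 × 809.5 = 12142.5.

Total spending by buyers = 12142.5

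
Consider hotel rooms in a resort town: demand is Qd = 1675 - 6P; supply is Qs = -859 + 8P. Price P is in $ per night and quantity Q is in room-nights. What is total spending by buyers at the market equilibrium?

The market clears where 1675 - 6P = -859 + 8P. Rearranging, 14P = 2534, hence P* = 181.
Plugging P* into demand: Q* = 1675 - 6(181) = 589.
Total spending by buyers = P* × Q* = 181 × 589 = 106609.

Total spending by buyers = 106609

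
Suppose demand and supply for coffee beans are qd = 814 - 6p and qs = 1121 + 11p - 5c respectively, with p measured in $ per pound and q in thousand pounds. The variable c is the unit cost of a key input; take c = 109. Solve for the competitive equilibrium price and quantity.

p* = 14, q* = 730

With c = 109, supply is qs = 576 + 11p.
At equilibrium qd = qs, so 814 - 6p = 576 + 11p; collecting terms, 238 = 17p and p* = 14.
Substitute back: q* = 814 - 6(14) = 730.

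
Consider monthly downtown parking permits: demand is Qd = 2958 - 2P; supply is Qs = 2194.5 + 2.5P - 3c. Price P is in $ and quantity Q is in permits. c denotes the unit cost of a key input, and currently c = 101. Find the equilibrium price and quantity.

P* = 237, Q* = 2484

With c = 101, supply is Qs = 1891.5 + 2.5P.
The market clears where 2958 - 2P = 1891.5 + 2.5P. Rearranging, 4.5P = 1066.5, hence P* = 237.
Then Q* = 2958 - 2(237) = 2484.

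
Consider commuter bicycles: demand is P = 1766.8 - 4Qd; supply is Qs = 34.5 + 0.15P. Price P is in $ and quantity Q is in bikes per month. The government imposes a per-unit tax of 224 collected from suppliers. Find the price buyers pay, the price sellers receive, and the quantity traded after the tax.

Solving each curve for Q: Qd = 441.7 - 0.25P.
Suppliers keep P_s = P_b - 224 per unit, so supply in terms of the buyer price is Qs = 0.9 + 0.15P_b.
Equate demand and the shifted supply: 441.7 - 0.25P_b = 0.9 + 0.15P_b, giving 0.4P_b = 440.8, so P_b = 1102.
Then P_s = 1102 - 224 = 878 and Q = 441.7 - 0.25(1102) = 166.2.

P_b = 1102, P_s = 878, Q = 166.2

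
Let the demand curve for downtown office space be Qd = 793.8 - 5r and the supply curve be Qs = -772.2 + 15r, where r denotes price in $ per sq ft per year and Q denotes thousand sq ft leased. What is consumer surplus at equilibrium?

Consumer surplus = 16184.529

The market clears where 793.8 - 5r = -772.2 + 15r. Rearranging, 20r = 1566, hence r* = 78.3.
Plugging r* into demand: Q* = 793.8 - 5(78.3) = 402.3.
Demand choke price (Qd = 0): r = 793.8/5 = 158.76. Consumer surplus = ½ × (158.76 - 78.3) × 402.3 = 16184.529.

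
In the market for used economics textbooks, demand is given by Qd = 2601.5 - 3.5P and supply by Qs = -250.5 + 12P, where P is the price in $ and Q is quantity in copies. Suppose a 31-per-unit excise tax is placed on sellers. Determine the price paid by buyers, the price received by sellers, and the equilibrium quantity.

With a tax of 31 on sellers, they supply based on the net price P_s = P_b - 31, so Qs = -622.5 + 12P_b.
Market clearing requires 2601.5 - 3.5P_b = -622.5 + 12P_b; hence 3224 = 15.5P_b and P_b = 208.
Then P_s = 208 - 31 = 177 and Q = 2601.5 - 3.5(208) = 1873.5.

P_b = 208, P_s = 177, Q = 1873.5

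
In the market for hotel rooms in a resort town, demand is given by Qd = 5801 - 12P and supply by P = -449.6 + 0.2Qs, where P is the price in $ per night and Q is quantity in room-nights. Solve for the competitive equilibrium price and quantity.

Inverting to quantity form: Qs = 2248 + 5P.
Equating demand and supply, 5801 - 12P = 2248 + 5P gives 17P = 3553, so P* = 209.
From the demand curve, Q* = 5801 - 12(209) = 3293.

P* = 209, Q* = 3293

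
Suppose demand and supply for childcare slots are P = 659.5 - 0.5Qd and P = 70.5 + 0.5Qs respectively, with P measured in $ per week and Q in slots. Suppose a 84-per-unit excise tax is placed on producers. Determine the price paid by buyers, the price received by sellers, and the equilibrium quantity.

Inverting to quantity form: Qd = 1319 - 2P and Qs = -141 + 2P.
With a tax of 84 on producers, they supply based on the net price P_s = P_b - 84, so Qs = -309 + 2P_b.
Set Qd = Qs: 1319 - 2P_b = -309 + 2P_b, so 1628 = 4P_b and P_b = 407.
So P_s = 323 and the quantity traded is Q = 1319 - 2(407) = 505.

P_b = 407, P_s = 323, Q = 505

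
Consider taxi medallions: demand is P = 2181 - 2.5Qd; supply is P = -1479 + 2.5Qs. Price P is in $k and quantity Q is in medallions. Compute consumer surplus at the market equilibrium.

Solving each curve for Q: Qd = 872.4 - 0.4P and Qs = 591.6 + 0.4P.
Set Qd = Qs: 872.4 - 0.4P = 591.6 + 0.4P, so 280.8 = 0.8P and P* = 351.
Then Q* = 872.4 - 0.4(351) = 732.
Demand choke price (Qd = 0): P = 872.4/0.4 = 2181. Consumer surplus = ½ × (2181 - 351) × 732 = 669780.

Consumer surplus = 669780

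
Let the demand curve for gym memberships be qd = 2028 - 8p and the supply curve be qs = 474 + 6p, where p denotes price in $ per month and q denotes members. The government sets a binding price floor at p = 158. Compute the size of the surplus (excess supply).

Evaluating both curves at the floor price 158 gives qd = 764, qs = 1422.
Surplus = qs - qd = 1422 - 764 = 658.

Surplus = 658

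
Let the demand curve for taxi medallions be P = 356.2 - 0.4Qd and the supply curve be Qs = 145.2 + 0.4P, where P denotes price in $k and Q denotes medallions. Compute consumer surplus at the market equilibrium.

Rewriting in direct form: Qd = 890.5 - 2.5P.
Set Qd = Qs: 890.5 - 2.5P = 145.2 + 0.4P, so 745.3 = 2.9P and P* = 257.
Substitute back: Q* = 890.5 - 2.5(257) = 248.
Demand choke price (Qd = 0): P = 890.5/2.5 = 356.2. Consumer surplus = ½ × (356.2 - 257) × 248 = 12300.8.

Consumer surplus = 12300.8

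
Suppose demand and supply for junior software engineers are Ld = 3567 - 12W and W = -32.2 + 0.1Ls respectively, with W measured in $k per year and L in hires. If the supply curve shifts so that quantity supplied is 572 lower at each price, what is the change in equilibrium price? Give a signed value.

ΔW = 26

Inverting to quantity form: Ls = 322 + 10W.
At equilibrium Ld = Ls, so 3567 - 12W = 322 + 10W; collecting terms, 3245 = 22W and W* = 147.5.
Then L* = 3567 - 12(147.5) = 1797.
After the shift, supply is Ls = -250 + 10W.
Re-solving, 22W = 3817 gives W = 173.5 and L = 1485.
ΔW = 173.5 - 147.5 = 26.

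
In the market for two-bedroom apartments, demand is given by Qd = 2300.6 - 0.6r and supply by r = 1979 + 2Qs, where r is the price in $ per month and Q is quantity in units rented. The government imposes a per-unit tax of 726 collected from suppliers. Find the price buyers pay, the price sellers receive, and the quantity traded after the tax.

Solving each curve for Q: Qs = -989.5 + 0.5r.
Suppliers keep r_s = r_b - 726 per unit, so supply in terms of the buyer price is Qs = -1352.5 + 0.5r_b.
Equate demand and the shifted supply: 2300.6 - 0.6r_b = -1352.5 + 0.5r_b, giving 1.1r_b = 3653.1, so r_b = 3321.
Then r_s = 3321 - 726 = 2595 and Q = 2300.6 - 0.6(3321) = 308.

r_b = 3321, r_s = 2595, Q = 308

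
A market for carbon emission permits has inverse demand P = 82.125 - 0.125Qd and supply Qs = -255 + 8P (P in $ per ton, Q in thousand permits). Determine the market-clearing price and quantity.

Rewriting in direct form: Qd = 657 - 8P.
At equilibrium Qd = Qs, so 657 - 8P = -255 + 8P; collecting terms, 912 = 16P and P* = 57.
Then Q* = 657 - 8(57) = 201.

P* = 57, Q* = 201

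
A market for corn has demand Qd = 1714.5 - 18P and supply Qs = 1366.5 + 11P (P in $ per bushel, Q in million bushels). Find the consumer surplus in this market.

Equating demand and supply, 1714.5 - 18P = 1366.5 + 11P gives 29P = 348, so P* = 12.
Substitute back: Q* = 1714.5 - 18(12) = 1498.5.
Demand choke price (Qd = 0): P = 1714.5/18 = 95.25. Consumer surplus = ½ × (95.25 - 12) × 1498.5 = 62375.0625.

Consumer surplus = 62375.0625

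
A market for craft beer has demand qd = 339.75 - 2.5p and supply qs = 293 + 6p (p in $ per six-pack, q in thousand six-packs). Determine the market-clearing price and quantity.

p* = 5.5, q* = 326

Equating demand and supply, 339.75 - 2.5p = 293 + 6p gives 8.5p = 46.75, so p* = 5.5.
Substitute back: q* = 339.75 - 2.5(5.5) = 326.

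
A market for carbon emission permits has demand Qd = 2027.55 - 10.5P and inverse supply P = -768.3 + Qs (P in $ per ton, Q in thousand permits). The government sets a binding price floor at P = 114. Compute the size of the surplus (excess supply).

Surplus = 51.75

In direct form, Qs = 768.3 + P.
Evaluating both curves at the floor price 114 gives Qd = 830.55, Qs = 882.3.
Surplus = Qs - Qd = 882.3 - 830.55 = 51.75.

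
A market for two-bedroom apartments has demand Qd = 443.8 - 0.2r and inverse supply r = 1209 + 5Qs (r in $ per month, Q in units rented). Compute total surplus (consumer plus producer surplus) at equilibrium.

Total surplus = 51005

Solving each curve for Q: Qs = -241.8 + 0.2r.
Equating demand and supply, 443.8 - 0.2r = -241.8 + 0.2r gives 0.4r = 685.6, so r* = 1714.
Substitute back: Q* = 443.8 - 0.2(1714) = 101.
Demand choke price = 2219; supply choke price = 1209. CS = ½(2219 - 1714)(101) = 25502.5; PS = ½(1714 - 1209)(101) = 25502.5. Total surplus = 51005.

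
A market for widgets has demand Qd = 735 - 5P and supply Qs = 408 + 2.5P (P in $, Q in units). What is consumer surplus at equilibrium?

Equating demand and supply, 735 - 5P = 408 + 2.5P gives 7.5P = 327, so P* = 43.6.
Substitute back: Q* = 735 - 5(43.6) = 517.
Demand choke price (Qd = 0): P = 735/5 = 147. Consumer surplus = ½ × (147 - 43.6) × 517 = 26728.9.

Consumer surplus = 26728.9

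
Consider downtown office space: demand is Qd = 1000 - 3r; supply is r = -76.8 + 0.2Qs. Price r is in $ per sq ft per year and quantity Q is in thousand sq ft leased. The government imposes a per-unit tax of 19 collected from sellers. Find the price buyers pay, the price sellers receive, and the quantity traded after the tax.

In direct form, Qs = 384 + 5r.
The tax drives a wedge r_b - r_s = 19. Substituting r_s = r_b - 19 into supply: Qs = 289 + 5r_b.
Set Qd = Qs: 1000 - 3r_b = 289 + 5r_b, so 711 = 8r_b and r_b = 88.875.
So r_s = 69.875 and the quantity traded is Q = 1000 - 3(88.875) = 733.375.

r_b = 88.875, r_s = 69.875, Q = 733.375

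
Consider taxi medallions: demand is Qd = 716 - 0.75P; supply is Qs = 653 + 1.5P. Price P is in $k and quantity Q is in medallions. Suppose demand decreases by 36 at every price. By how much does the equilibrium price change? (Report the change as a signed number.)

Set Qd = Qs: 716 - 0.75P = 653 + 1.5P, so 63 = 2.25P and P* = 28.
Then Q* = 716 - 0.75(28) = 695.
After the shift, demand is Qd = 680 - 0.75P.
The new intersection has 27 = 2.25P, i.e. P = 12, Q = 671.
ΔP = 12 - 28 = -16.

ΔP = -16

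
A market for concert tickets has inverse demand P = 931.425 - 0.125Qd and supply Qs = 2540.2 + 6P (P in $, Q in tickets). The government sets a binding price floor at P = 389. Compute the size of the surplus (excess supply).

Surplus = 534.8

Inverting to quantity form: Qd = 7451.4 - 8P.
With P fixed at 389, quantity demanded is 4339.4 and quantity supplied is 4874.2.
Surplus = Qs - Qd = 4874.2 - 4339.4 = 534.8.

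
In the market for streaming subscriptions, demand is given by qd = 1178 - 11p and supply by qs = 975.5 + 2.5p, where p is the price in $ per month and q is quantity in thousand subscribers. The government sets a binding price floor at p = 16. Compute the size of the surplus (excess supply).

Surplus = 13.5

At p = 16: qd = 1002 and qs = 1015.5.
Surplus = qs - qd = 1015.5 - 1002 = 13.5.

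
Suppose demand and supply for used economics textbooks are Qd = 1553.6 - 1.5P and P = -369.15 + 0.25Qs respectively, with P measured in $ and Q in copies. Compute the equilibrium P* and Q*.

P* = 14, Q* = 1532.6

Rewriting in direct form: Qs = 1476.6 + 4P.
Set Qd = Qs: 1553.6 - 1.5P = 1476.6 + 4P, so 77 = 5.5P and P* = 14.
Plugging P* into demand: Q* = 1553.6 - 1.5(14) = 1532.6.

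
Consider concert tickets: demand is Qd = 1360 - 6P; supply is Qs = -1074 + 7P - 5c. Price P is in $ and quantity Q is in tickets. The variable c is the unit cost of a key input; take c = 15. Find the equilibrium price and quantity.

With c = 15, supply is Qs = -1149 + 7P.
At equilibrium Qd = Qs, so 1360 - 6P = -1149 + 7P; collecting terms, 2509 = 13P and P* = 193.
From the demand curve, Q* = 1360 - 6(193) = 202.

P* = 193, Q* = 202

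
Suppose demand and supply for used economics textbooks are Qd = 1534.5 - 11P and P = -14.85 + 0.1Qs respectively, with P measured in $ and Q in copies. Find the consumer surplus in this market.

Consumer surplus = 29712.375

In direct form, Qs = 148.5 + 10P.
Set Qd = Qs: 1534.5 - 11P = 148.5 + 10P, so 1386 = 21P and P* = 66.
From the demand curve, Q* = 1534.5 - 11(66) = 808.5.
Demand choke price (Qd = 0): P = 1534.5/11 = 139.5. Consumer surplus = ½ × (139.5 - 66) × 808.5 = 29712.375.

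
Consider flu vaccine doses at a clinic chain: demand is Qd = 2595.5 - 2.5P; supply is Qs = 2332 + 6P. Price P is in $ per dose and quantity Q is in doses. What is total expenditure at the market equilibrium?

Equating demand and supply, 2595.5 - 2.5P = 2332 + 6P gives 8.5P = 263.5, so P* = 31.
From the demand curve, Q* = 2595.5 - 2.5(31) = 2518.
Total expenditure = P* × Q* = 31 × 2518 = 78058.

Total expenditure = 78058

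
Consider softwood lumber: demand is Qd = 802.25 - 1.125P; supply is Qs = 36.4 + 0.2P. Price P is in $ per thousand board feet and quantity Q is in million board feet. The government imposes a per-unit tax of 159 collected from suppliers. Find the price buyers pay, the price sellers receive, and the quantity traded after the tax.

P_b = 602, P_s = 443, Q = 125

With a tax of 159 on suppliers, they supply based on the net price P_s = P_b - 159, so Qs = 4.6 + 0.2P_b.
Equate demand and the shifted supply: 802.25 - 1.125P_b = 4.6 + 0.2P_b, giving 1.325P_b = 797.65, so P_b = 602.
So P_s = 443 and the quantity traded is Q = 802.25 - 1.125(602) = 125.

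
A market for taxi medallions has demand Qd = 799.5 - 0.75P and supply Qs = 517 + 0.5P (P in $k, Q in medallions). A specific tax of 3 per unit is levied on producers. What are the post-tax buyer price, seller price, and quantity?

P_b = 227.2, P_s = 224.2, Q = 629.1

The tax drives a wedge P_b - P_s = 3. Substituting P_s = P_b - 3 into supply: Qs = 515.5 + 0.5P_b.
Equate demand and the shifted supply: 799.5 - 0.75P_b = 515.5 + 0.5P_b, giving 1.25P_b = 284, so P_b = 227.2.
Then P_s = 227.2 - 3 = 224.2 and Q = 799.5 - 0.75(227.2) = 629.1.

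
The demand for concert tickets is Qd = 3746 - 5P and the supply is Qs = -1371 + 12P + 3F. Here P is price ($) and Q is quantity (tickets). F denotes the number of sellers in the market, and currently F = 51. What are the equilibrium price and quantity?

With F = 51, supply is Qs = -1218 + 12P.
Equating demand and supply, 3746 - 5P = -1218 + 12P gives 17P = 4964, so P* = 292.
Plugging P* into demand: Q* = 3746 - 5(292) = 2286.

P* = 292, Q* = 2286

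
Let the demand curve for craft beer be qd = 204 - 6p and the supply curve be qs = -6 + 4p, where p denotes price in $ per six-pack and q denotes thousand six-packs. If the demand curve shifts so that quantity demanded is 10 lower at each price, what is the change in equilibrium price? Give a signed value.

Δp = -1

The market clears where 204 - 6p = -6 + 4p. Rearranging, 10p = 210, hence p* = 21.
Then q* = 204 - 6(21) = 78.
After the shift, demand is qd = 194 - 6p.
Re-solving, 10p = 200 gives p = 20 and q = 74.
Δp = 20 - 21 = -1.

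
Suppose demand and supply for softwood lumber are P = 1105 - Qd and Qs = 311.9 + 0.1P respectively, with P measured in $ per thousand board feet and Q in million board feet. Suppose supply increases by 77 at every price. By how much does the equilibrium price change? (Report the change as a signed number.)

Inverting to quantity form: Qd = 1105 - P.
The market clears where 1105 - P = 311.9 + 0.1P. Rearranging, 1.1P = 793.1, hence P* = 721.
Then Q* = 1105 - 721 = 384.
After the shift, supply is Qs = 388.9 + 0.1P.
New equilibrium: 716.1 = 1.1P, so P = 651 and Q = 454.
ΔP = 651 - 721 = -70.

ΔP = -70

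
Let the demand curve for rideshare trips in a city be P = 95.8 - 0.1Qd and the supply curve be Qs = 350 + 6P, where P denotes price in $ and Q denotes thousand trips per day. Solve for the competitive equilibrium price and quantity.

P* = 38, Q* = 578

In direct form, Qd = 958 - 10P.
Equating demand and supply, 958 - 10P = 350 + 6P gives 16P = 608, so P* = 38.
Substitute back: Q* = 958 - 10(38) = 578.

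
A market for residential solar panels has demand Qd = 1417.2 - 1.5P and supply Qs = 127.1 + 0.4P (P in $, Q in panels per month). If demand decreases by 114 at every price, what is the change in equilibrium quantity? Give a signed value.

The market clears where 1417.2 - 1.5P = 127.1 + 0.4P. Rearranging, 1.9P = 1290.1, hence P* = 679.
Plugging P* into demand: Q* = 1417.2 - 1.5(679) = 398.7.
After the shift, demand is Qd = 1303.2 - 1.5P.
New equilibrium: 1176.1 = 1.9P, so P = 619 and Q = 374.7.
ΔQ = 374.7 - 398.7 = -24.

ΔQ = -24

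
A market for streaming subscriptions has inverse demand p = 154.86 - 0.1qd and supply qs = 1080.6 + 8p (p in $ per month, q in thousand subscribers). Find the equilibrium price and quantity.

p* = 26, q* = 1288.6

In direct form, qd = 1548.6 - 10p.
Equating demand and supply, 1548.6 - 10p = 1080.6 + 8p gives 18p = 468, so p* = 26.
From the demand curve, q* = 1548.6 - 10(26) = 1288.6.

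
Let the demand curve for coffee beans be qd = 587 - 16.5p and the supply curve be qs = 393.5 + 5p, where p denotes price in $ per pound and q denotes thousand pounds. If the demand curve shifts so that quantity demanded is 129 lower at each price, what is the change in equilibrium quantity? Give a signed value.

The market clears where 587 - 16.5p = 393.5 + 5p. Rearranging, 21.5p = 193.5, hence p* = 9.
Then q* = 587 - 16.5(9) = 438.5.
After the shift, demand is qd = 458 - 16.5p.
The new intersection has 64.5 = 21.5p, i.e. p = 3, q = 408.5.
Δq = 408.5 - 438.5 = -30.

Δq = -30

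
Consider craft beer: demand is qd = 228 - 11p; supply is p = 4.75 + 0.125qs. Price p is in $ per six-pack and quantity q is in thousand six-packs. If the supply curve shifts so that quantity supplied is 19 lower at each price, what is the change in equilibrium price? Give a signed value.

Δp = 1

Solving each curve for q: qs = -38 + 8p.
Equating demand and supply, 228 - 11p = -38 + 8p gives 19p = 266, so p* = 14.
From the demand curve, q* = 228 - 11(14) = 74.
After the shift, supply is qs = -57 + 8p.
The new intersection has 285 = 19p, i.e. p = 15, q = 63.
Δp = 15 - 14 = 1.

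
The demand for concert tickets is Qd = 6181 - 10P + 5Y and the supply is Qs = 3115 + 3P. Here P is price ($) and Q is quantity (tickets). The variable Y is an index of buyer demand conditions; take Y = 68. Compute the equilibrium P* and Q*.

P* = 262, Q* = 3901

With Y = 68, demand is Qd = 6521 - 10P.
Set Qd = Qs: 6521 - 10P = 3115 + 3P, so 3406 = 13P and P* = 262.
From the demand curve, Q* = 6521 - 10(262) = 3901.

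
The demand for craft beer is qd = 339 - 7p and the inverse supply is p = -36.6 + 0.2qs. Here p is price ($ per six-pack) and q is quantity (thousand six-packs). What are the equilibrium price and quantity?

p* = 13, q* = 248

Inverting to quantity form: qs = 183 + 5p.
The market clears where 339 - 7p = 183 + 5p. Rearranging, 12p = 156, hence p* = 13.
Then q* = 339 - 7(13) = 248.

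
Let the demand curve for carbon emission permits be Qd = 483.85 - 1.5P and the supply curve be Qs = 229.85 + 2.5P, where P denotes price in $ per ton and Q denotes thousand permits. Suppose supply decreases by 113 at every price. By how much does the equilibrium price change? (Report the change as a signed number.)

ΔP = 28.25

Set Qd = Qs: 483.85 - 1.5P = 229.85 + 2.5P, so 254 = 4P and P* = 63.5.
From the demand curve, Q* = 483.85 - 1.5(63.5) = 388.6.
After the shift, supply is Qs = 116.85 + 2.5P.
The new intersection has 367 = 4P, i.e. P = 91.75, Q = 346.225.
ΔP = 91.75 - 63.5 = 28.25.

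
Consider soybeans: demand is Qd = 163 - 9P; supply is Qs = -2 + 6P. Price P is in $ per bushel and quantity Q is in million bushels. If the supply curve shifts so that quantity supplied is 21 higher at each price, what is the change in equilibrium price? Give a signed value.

At equilibrium Qd = Qs, so 163 - 9P = -2 + 6P; collecting terms, 165 = 15P and P* = 11.
Plugging P* into demand: Q* = 163 - 9(11) = 64.
After the shift, supply is Qs = 19 + 6P.
Re-solving, 15P = 144 gives P = 9.6 and Q = 76.6.
ΔP = 9.6 - 11 = -1.4.

ΔP = -1.4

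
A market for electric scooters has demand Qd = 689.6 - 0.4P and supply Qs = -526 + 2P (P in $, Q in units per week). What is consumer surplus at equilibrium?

At equilibrium Qd = Qs, so 689.6 - 0.4P = -526 + 2P; collecting terms, 1215.6 = 2.4P and P* = 506.5.
From the demand curve, Q* = 689.6 - 0.4(506.5) = 487.
Demand choke price (Qd = 0): P = 689.6/0.4 = 1724. Consumer surplus = ½ × (1724 - 506.5) × 487 = 296461.25.

Consumer surplus = 296461.25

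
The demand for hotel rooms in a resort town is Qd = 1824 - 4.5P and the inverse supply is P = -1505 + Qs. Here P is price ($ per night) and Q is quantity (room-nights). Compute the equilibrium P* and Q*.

Rewriting in direct form: Qs = 1505 + P.
At equilibrium Qd = Qs, so 1824 - 4.5P = 1505 + P; collecting terms, 319 = 5.5P and P* = 58.
Plugging P* into demand: Q* = 1824 - 4.5(58) = 1563.

P* = 58, Q* = 1563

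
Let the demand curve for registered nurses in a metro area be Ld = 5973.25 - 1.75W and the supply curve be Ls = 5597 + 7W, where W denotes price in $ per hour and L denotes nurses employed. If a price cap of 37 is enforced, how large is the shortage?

Shortage = 52.5

At W = 37: Ld = 5908.5 and Ls = 5856.
Shortage = Ld - Ls = 5908.5 - 5856 = 52.5.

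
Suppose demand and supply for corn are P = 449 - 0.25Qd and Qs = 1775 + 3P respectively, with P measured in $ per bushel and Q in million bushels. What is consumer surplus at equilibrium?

Solving each curve for Q: Qd = 1796 - 4P.
Equating demand and supply, 1796 - 4P = 1775 + 3P gives 7P = 21, so P* = 3.
Then Q* = 1796 - 4(3) = 1784.
Demand choke price (Qd = 0): P = 1796/4 = 449. Consumer surplus = ½ × (449 - 3) × 1784 = 397832.

Consumer surplus = 397832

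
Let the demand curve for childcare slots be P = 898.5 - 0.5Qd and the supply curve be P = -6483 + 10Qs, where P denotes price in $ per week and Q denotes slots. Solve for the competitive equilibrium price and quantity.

P* = 547, Q* = 703

Inverting to quantity form: Qd = 1797 - 2P and Qs = 648.3 + 0.1P.
At equilibrium Qd = Qs, so 1797 - 2P = 648.3 + 0.1P; collecting terms, 1148.7 = 2.1P and P* = 547.
Then Q* = 1797 - 2(547) = 703.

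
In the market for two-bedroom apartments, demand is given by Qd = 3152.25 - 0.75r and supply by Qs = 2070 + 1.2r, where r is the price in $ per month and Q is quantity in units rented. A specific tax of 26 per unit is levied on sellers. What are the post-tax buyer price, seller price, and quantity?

With a tax of 26 on sellers, they supply based on the net price r_s = r_b - 26, so Qs = 2038.8 + 1.2r_b.
Set Qd = Qs: 3152.25 - 0.75r_b = 2038.8 + 1.2r_b, so 1113.45 = 1.95r_b and r_b = 571.
Then r_s = 571 - 26 = 545 and Q = 3152.25 - 0.75(571) = 2724.

r_b = 571, r_s = 545, Q = 2724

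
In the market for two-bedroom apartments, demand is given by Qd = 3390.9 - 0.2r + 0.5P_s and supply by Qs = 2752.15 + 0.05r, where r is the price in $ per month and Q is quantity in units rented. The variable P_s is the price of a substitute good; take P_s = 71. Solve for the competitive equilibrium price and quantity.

r* = 2697, Q* = 2887

With P_s = 71, demand is Qd = 3426.4 - 0.2r.
Set Qd = Qs: 3426.4 - 0.2r = 2752.15 + 0.05r, so 674.25 = 0.25r and r* = 2697.
From the demand curve, Q* = 3426.4 - 0.2(2697) = 2887.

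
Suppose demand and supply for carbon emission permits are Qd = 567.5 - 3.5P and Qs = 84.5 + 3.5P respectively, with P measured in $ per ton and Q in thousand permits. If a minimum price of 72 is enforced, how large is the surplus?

Evaluating both curves at the floor price 72 gives Qd = 315.5, Qs = 336.5.
Surplus = Qs - Qd = 336.5 - 315.5 = 21.

Surplus = 21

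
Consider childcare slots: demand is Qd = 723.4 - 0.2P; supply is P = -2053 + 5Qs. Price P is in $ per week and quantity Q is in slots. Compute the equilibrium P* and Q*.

P* = 782, Q* = 567

Rewriting in direct form: Qs = 410.6 + 0.2P.
Equating demand and supply, 723.4 - 0.2P = 410.6 + 0.2P gives 0.4P = 312.8, so P* = 782.
From the demand curve, Q* = 723.4 - 0.2(782) = 567.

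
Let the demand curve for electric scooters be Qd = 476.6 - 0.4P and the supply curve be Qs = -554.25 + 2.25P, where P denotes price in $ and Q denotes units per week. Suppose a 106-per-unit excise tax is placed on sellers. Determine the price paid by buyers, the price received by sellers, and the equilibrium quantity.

Sellers keep P_s = P_b - 106 per unit, so supply in terms of the buyer price is Qs = -792.75 + 2.25P_b.
Equate demand and the shifted supply: 476.6 - 0.4P_b = -792.75 + 2.25P_b, giving 2.65P_b = 1269.35, so P_b = 479.
Then P_s = 479 - 106 = 373 and Q = 476.6 - 0.4(479) = 285.

P_b = 479, P_s = 373, Q = 285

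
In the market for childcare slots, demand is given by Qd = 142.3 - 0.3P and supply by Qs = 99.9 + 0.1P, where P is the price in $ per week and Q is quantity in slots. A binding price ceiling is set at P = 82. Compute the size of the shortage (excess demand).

Shortage = 9.6

Evaluating both curves at the ceiling price 82 gives Qd = 117.7, Qs = 108.1.
Shortage = Qd - Qs = 117.7 - 108.1 = 9.6.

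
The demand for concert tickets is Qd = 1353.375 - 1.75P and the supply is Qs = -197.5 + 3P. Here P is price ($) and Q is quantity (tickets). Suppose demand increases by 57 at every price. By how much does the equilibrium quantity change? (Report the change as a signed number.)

ΔQ = 36

Set Qd = Qs: 1353.375 - 1.75P = -197.5 + 3P, so 1550.875 = 4.75P and P* = 326.5.
Substitute back: Q* = 1353.375 - 1.75(326.5) = 782.
After the shift, demand is Qd = 1410.375 - 1.75P.
The new intersection has 1607.875 = 4.75P, i.e. P = 338.5, Q = 818.
ΔQ = 818 - 782 = 36.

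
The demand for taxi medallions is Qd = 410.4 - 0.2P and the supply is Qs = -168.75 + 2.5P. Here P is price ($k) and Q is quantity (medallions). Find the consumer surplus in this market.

Consumer surplus = 337640.625

Set Qd = Qs: 410.4 - 0.2P = -168.75 + 2.5P, so 579.15 = 2.7P and P* = 214.5.
Substitute back: Q* = 410.4 - 0.2(214.5) = 367.5.
Demand choke price (Qd = 0): P = 410.4/0.2 = 2052. Consumer surplus = ½ × (2052 - 214.5) × 367.5 = 337640.625.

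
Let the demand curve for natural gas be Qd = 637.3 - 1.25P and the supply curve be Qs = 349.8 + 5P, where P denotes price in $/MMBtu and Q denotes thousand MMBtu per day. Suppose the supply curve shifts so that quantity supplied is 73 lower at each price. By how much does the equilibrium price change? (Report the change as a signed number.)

Equating demand and supply, 637.3 - 1.25P = 349.8 + 5P gives 6.25P = 287.5, so P* = 46.
Then Q* = 637.3 - 1.25(46) = 579.8.
After the shift, supply is Qs = 276.8 + 5P.
The new intersection has 360.5 = 6.25P, i.e. P = 57.68, Q = 565.2.
ΔP = 57.68 - 46 = 11.68.

ΔP = 11.68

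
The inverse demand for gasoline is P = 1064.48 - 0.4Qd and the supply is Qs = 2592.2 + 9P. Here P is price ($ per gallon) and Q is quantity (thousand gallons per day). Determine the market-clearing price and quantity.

P* = 6, Q* = 2646.2

Inverting to quantity form: Qd = 2661.2 - 2.5P.
Equating demand and supply, 2661.2 - 2.5P = 2592.2 + 9P gives 11.5P = 69, so P* = 6.
Substitute back: Q* = 2661.2 - 2.5(6) = 2646.2.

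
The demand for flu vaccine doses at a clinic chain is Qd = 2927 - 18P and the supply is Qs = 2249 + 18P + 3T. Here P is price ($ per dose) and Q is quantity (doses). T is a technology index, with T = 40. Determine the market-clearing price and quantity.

With T = 40, supply is Qs = 2369 + 18P.
At equilibrium Qd = Qs, so 2927 - 18P = 2369 + 18P; collecting terms, 558 = 36P and P* = 15.5.
Then Q* = 2927 - 18(15.5) = 2648.

P* = 15.5, Q* = 2648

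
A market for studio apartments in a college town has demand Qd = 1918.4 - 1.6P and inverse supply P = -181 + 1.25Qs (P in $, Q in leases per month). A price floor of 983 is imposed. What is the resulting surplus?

Surplus = 585.6

Rewriting in direct form: Qs = 144.8 + 0.8P.
Evaluating both curves at the floor price 983 gives Qd = 345.6, Qs = 931.2.
Surplus = Qs - Qd = 931.2 - 345.6 = 585.6.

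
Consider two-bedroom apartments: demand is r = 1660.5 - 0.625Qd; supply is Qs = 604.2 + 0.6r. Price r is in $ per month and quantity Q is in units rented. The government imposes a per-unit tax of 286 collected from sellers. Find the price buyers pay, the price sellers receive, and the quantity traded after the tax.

In direct form, Qd = 2656.8 - 1.6r.
Sellers keep r_s = r_b - 286 per unit, so supply in terms of the buyer price is Qs = 432.6 + 0.6r_b.
Equate demand and the shifted supply: 2656.8 - 1.6r_b = 432.6 + 0.6r_b, giving 2.2r_b = 2224.2, so r_b = 1011.
So r_s = 725 and the quantity traded is Q = 2656.8 - 1.6(1011) = 1039.2.

r_b = 1011, r_s = 725, Q = 1039.2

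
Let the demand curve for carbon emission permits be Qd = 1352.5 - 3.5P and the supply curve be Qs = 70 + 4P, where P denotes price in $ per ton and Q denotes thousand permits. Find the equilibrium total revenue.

Total revenue = 128934

At equilibrium Qd = Qs, so 1352.5 - 3.5P = 70 + 4P; collecting terms, 1282.5 = 7.5P and P* = 171.
Substitute back: Q* = 1352.5 - 3.5(171) = 754.
Total revenue = P* × Q* = 171 × 754 = 128934.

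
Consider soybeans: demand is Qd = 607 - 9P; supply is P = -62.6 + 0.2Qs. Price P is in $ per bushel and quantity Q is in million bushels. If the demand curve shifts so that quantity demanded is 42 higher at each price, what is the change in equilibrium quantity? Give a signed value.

ΔQ = 15

Rewriting in direct form: Qs = 313 + 5P.
The market clears where 607 - 9P = 313 + 5P. Rearranging, 14P = 294, hence P* = 21.
Substitute back: Q* = 607 - 9(21) = 418.
After the shift, demand is Qd = 649 - 9P.
Re-solving, 14P = 336 gives P = 24 and Q = 433.
ΔQ = 433 - 418 = 15.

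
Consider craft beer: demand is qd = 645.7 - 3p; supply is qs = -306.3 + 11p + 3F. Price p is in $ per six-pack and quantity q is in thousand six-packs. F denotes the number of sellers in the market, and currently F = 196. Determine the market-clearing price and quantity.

p* = 26, q* = 567.7

With F = 196, supply is qs = 281.7 + 11p.
At equilibrium qd = qs, so 645.7 - 3p = 281.7 + 11p; collecting terms, 364 = 14p and p* = 26.
From the demand curve, q* = 645.7 - 3(26) = 567.7.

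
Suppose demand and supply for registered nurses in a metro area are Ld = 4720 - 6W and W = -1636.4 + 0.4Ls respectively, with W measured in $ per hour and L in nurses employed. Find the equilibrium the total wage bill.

The total wage bill = 316424

Solving each curve for L: Ls = 4091 + 2.5W.
The market clears where 4720 - 6W = 4091 + 2.5W. Rearranging, 8.5W = 629, hence W* = 74.
Then L* = 4720 - 6(74) = 4276.
The total wage bill = W* × L* = 74 × 4276 = 316424.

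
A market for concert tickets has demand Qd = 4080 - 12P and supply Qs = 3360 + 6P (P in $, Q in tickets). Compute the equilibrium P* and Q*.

P* = 40, Q* = 3600

Equating demand and supply, 4080 - 12P = 3360 + 6P gives 18P = 720, so P* = 40.
From the demand curve, Q* = 4080 - 12(40) = 3600.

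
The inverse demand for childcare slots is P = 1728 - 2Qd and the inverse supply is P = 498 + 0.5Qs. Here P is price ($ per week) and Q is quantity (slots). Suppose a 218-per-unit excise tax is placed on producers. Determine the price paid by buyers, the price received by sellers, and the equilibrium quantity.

P_b = 918.4, P_s = 700.4, Q = 404.8

In direct form, Qd = 864 - 0.5P and Qs = -996 + 2P.
With a tax of 218 on producers, they supply based on the net price P_s = P_b - 218, so Qs = -1432 + 2P_b.
Market clearing requires 864 - 0.5P_b = -1432 + 2P_b; hence 2296 = 2.5P_b and P_b = 918.4.
Then P_s = 918.4 - 218 = 700.4 and Q = 864 - 0.5(918.4) = 404.8.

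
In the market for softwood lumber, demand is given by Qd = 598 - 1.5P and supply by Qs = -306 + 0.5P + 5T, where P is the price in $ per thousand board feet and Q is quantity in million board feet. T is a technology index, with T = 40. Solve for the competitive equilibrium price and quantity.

With T = 40, supply is Qs = -106 + 0.5P.
The market clears where 598 - 1.5P = -106 + 0.5P. Rearranging, 2P = 704, hence P* = 352.
Plugging P* into demand: Q* = 598 - 1.5(352) = 70.

P* = 352, Q* = 70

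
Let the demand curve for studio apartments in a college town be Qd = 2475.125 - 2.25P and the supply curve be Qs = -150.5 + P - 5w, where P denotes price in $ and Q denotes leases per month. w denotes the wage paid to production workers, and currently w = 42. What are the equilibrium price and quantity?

P* = 872.5, Q* = 512

With w = 42, supply is Qs = -360.5 + P.
Equating demand and supply, 2475.125 - 2.25P = -360.5 + P gives 3.25P = 2835.625, so P* = 872.5.
Then Q* = 2475.125 - 2.25(872.5) = 512.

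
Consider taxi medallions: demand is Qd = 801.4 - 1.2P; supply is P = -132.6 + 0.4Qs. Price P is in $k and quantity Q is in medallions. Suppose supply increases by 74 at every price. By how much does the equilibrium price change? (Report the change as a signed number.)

ΔP = -20

Rewriting in direct form: Qs = 331.5 + 2.5P.
The market clears where 801.4 - 1.2P = 331.5 + 2.5P. Rearranging, 3.7P = 469.9, hence P* = 127.
Substitute back: Q* = 801.4 - 1.2(127) = 649.
After the shift, supply is Qs = 405.5 + 2.5P.
Re-solving, 3.7P = 395.9 gives P = 107 and Q = 673.
ΔP = 107 - 127 = -20.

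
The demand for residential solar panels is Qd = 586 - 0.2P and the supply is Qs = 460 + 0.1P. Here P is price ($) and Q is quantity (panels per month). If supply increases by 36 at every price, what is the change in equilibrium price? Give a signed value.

ΔP = -120

Set Qd = Qs: 586 - 0.2P = 460 + 0.1P, so 126 = 0.3P and P* = 420.
From the demand curve, Q* = 586 - 0.2(420) = 502.
After the shift, supply is Qs = 496 + 0.1P.
The new intersection has 90 = 0.3P, i.e. P = 300, Q = 526.
ΔP = 300 - 420 = -120.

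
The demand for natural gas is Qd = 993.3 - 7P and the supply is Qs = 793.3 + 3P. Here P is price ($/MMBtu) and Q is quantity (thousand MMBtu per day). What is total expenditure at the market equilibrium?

At equilibrium Qd = Qs, so 993.3 - 7P = 793.3 + 3P; collecting terms, 200 = 10P and P* = 20.
Plugging P* into demand: Q* = 993.3 - 7(20) = 853.3.
Total expenditure = P* × Q* = 20 × 853.3 = 17066.

Total expenditure = 17066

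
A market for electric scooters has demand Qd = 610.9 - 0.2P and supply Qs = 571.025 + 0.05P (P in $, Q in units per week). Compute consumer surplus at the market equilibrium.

Consumer surplus = 838102.5

Equating demand and supply, 610.9 - 0.2P = 571.025 + 0.05P gives 0.25P = 39.875, so P* = 159.5.
Substitute back: Q* = 610.9 - 0.2(159.5) = 579.
Demand choke price (Qd = 0): P = 610.9/0.2 = 3054.5. Consumer surplus = ½ × (3054.5 - 159.5) × 579 = 838102.5.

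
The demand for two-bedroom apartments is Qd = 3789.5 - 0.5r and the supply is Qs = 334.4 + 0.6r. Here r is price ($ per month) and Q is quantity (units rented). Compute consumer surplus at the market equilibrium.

Consumer surplus = 4923961

Equating demand and supply, 3789.5 - 0.5r = 334.4 + 0.6r gives 1.1r = 3455.1, so r* = 3141.
Then Q* = 3789.5 - 0.5(3141) = 2219.
Demand choke price (Qd = 0): r = 3789.5/0.5 = 7579. Consumer surplus = ½ × (7579 - 3141) × 2219 = 4923961.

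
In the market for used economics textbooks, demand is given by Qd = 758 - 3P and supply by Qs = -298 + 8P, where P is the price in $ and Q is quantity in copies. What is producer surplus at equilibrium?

Producer surplus = 13806.25

Set Qd = Qs: 758 - 3P = -298 + 8P, so 1056 = 11P and P* = 96.
Then Q* = 758 - 3(96) = 470.
Supply choke price (Qs = 0): P = 37.25. Producer surplus = ½ × (96 - 37.25) × 470 = 13806.25.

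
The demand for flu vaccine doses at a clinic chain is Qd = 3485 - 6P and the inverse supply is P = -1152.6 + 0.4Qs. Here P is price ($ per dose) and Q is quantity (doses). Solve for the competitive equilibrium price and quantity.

P* = 71, Q* = 3059

Solving each curve for Q: Qs = 2881.5 + 2.5P.
At equilibrium Qd = Qs, so 3485 - 6P = 2881.5 + 2.5P; collecting terms, 603.5 = 8.5P and P* = 71.
Plugging P* into demand: Q* = 3485 - 6(71) = 3059.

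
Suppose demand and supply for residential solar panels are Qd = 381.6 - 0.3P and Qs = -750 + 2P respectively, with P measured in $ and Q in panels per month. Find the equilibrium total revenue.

Total revenue = 115128

The market clears where 381.6 - 0.3P = -750 + 2P. Rearranging, 2.3P = 1131.6, hence P* = 492.
Plugging P* into demand: Q* = 381.6 - 0.3(492) = 234.
Total revenue = P* × Q* = 492 × 234 = 115128.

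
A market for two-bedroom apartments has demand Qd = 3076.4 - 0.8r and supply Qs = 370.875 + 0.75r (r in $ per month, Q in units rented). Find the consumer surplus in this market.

Equating demand and supply, 3076.4 - 0.8r = 370.875 + 0.75r gives 1.55r = 2705.525, so r* = 1745.5.
Substitute back: Q* = 3076.4 - 0.8(1745.5) = 1680.
Demand choke price (Qd = 0): r = 3076.4/0.8 = 3845.5. Consumer surplus = ½ × (3845.5 - 1745.5) × 1680 = 1764000.

Consumer surplus = 1764000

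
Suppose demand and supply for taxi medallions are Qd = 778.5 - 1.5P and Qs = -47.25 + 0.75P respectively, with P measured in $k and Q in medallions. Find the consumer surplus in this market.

Consumer surplus = 17328

At equilibrium Qd = Qs, so 778.5 - 1.5P = -47.25 + 0.75P; collecting terms, 825.75 = 2.25P and P* = 367.
Then Q* = 778.5 - 1.5(367) = 228.
Demand choke price (Qd = 0): P = 778.5/1.5 = 519. Consumer surplus = ½ × (519 - 367) × 228 = 17328.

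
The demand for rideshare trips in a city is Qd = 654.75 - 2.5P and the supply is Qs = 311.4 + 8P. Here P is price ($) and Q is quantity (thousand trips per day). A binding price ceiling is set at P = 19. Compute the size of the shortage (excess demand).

Evaluating both curves at the ceiling price 19 gives Qd = 607.25, Qs = 463.4.
Shortage = Qd - Qs = 607.25 - 463.4 = 143.85.

Shortage = 143.85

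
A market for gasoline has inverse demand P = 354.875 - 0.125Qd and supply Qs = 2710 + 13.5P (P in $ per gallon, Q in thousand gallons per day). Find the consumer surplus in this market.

Consumer surplus = 486855.0625

Solving each curve for Q: Qd = 2839 - 8P.
Equating demand and supply, 2839 - 8P = 2710 + 13.5P gives 21.5P = 129, so P* = 6.
Substitute back: Q* = 2839 - 8(6) = 2791.
Demand choke price (Qd = 0): P = 2839/8 = 354.875. Consumer surplus = ½ × (354.875 - 6) × 2791 = 486855.0625.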